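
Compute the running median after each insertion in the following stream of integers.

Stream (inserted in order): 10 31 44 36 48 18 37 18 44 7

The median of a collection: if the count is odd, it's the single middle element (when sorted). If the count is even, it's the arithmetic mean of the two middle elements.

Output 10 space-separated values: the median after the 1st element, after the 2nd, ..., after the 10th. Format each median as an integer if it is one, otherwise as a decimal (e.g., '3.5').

Step 1: insert 10 -> lo=[10] (size 1, max 10) hi=[] (size 0) -> median=10
Step 2: insert 31 -> lo=[10] (size 1, max 10) hi=[31] (size 1, min 31) -> median=20.5
Step 3: insert 44 -> lo=[10, 31] (size 2, max 31) hi=[44] (size 1, min 44) -> median=31
Step 4: insert 36 -> lo=[10, 31] (size 2, max 31) hi=[36, 44] (size 2, min 36) -> median=33.5
Step 5: insert 48 -> lo=[10, 31, 36] (size 3, max 36) hi=[44, 48] (size 2, min 44) -> median=36
Step 6: insert 18 -> lo=[10, 18, 31] (size 3, max 31) hi=[36, 44, 48] (size 3, min 36) -> median=33.5
Step 7: insert 37 -> lo=[10, 18, 31, 36] (size 4, max 36) hi=[37, 44, 48] (size 3, min 37) -> median=36
Step 8: insert 18 -> lo=[10, 18, 18, 31] (size 4, max 31) hi=[36, 37, 44, 48] (size 4, min 36) -> median=33.5
Step 9: insert 44 -> lo=[10, 18, 18, 31, 36] (size 5, max 36) hi=[37, 44, 44, 48] (size 4, min 37) -> median=36
Step 10: insert 7 -> lo=[7, 10, 18, 18, 31] (size 5, max 31) hi=[36, 37, 44, 44, 48] (size 5, min 36) -> median=33.5

Answer: 10 20.5 31 33.5 36 33.5 36 33.5 36 33.5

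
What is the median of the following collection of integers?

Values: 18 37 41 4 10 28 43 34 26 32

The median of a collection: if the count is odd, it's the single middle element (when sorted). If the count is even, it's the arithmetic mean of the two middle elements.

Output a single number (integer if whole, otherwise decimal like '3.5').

Answer: 30

Derivation:
Step 1: insert 18 -> lo=[18] (size 1, max 18) hi=[] (size 0) -> median=18
Step 2: insert 37 -> lo=[18] (size 1, max 18) hi=[37] (size 1, min 37) -> median=27.5
Step 3: insert 41 -> lo=[18, 37] (size 2, max 37) hi=[41] (size 1, min 41) -> median=37
Step 4: insert 4 -> lo=[4, 18] (size 2, max 18) hi=[37, 41] (size 2, min 37) -> median=27.5
Step 5: insert 10 -> lo=[4, 10, 18] (size 3, max 18) hi=[37, 41] (size 2, min 37) -> median=18
Step 6: insert 28 -> lo=[4, 10, 18] (size 3, max 18) hi=[28, 37, 41] (size 3, min 28) -> median=23
Step 7: insert 43 -> lo=[4, 10, 18, 28] (size 4, max 28) hi=[37, 41, 43] (size 3, min 37) -> median=28
Step 8: insert 34 -> lo=[4, 10, 18, 28] (size 4, max 28) hi=[34, 37, 41, 43] (size 4, min 34) -> median=31
Step 9: insert 26 -> lo=[4, 10, 18, 26, 28] (size 5, max 28) hi=[34, 37, 41, 43] (size 4, min 34) -> median=28
Step 10: insert 32 -> lo=[4, 10, 18, 26, 28] (size 5, max 28) hi=[32, 34, 37, 41, 43] (size 5, min 32) -> median=30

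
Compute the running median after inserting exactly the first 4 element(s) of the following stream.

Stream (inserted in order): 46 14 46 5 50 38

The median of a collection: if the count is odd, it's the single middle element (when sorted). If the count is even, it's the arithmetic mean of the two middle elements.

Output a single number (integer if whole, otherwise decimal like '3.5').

Answer: 30

Derivation:
Step 1: insert 46 -> lo=[46] (size 1, max 46) hi=[] (size 0) -> median=46
Step 2: insert 14 -> lo=[14] (size 1, max 14) hi=[46] (size 1, min 46) -> median=30
Step 3: insert 46 -> lo=[14, 46] (size 2, max 46) hi=[46] (size 1, min 46) -> median=46
Step 4: insert 5 -> lo=[5, 14] (size 2, max 14) hi=[46, 46] (size 2, min 46) -> median=30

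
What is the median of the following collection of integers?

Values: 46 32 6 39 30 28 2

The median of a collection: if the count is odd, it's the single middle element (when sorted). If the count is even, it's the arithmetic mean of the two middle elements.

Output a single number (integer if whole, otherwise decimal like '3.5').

Step 1: insert 46 -> lo=[46] (size 1, max 46) hi=[] (size 0) -> median=46
Step 2: insert 32 -> lo=[32] (size 1, max 32) hi=[46] (size 1, min 46) -> median=39
Step 3: insert 6 -> lo=[6, 32] (size 2, max 32) hi=[46] (size 1, min 46) -> median=32
Step 4: insert 39 -> lo=[6, 32] (size 2, max 32) hi=[39, 46] (size 2, min 39) -> median=35.5
Step 5: insert 30 -> lo=[6, 30, 32] (size 3, max 32) hi=[39, 46] (size 2, min 39) -> median=32
Step 6: insert 28 -> lo=[6, 28, 30] (size 3, max 30) hi=[32, 39, 46] (size 3, min 32) -> median=31
Step 7: insert 2 -> lo=[2, 6, 28, 30] (size 4, max 30) hi=[32, 39, 46] (size 3, min 32) -> median=30

Answer: 30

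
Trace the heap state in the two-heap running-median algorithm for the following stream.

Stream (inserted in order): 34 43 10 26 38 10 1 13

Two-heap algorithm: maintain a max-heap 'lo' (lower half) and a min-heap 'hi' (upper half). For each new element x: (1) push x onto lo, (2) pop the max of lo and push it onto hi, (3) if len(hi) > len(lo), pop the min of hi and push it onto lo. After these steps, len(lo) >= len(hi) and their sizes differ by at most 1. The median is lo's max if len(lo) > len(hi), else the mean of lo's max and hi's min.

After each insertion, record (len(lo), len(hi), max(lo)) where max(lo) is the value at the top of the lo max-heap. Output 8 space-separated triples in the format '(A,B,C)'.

Answer: (1,0,34) (1,1,34) (2,1,34) (2,2,26) (3,2,34) (3,3,26) (4,3,26) (4,4,13)

Derivation:
Step 1: insert 34 -> lo=[34] hi=[] -> (len(lo)=1, len(hi)=0, max(lo)=34)
Step 2: insert 43 -> lo=[34] hi=[43] -> (len(lo)=1, len(hi)=1, max(lo)=34)
Step 3: insert 10 -> lo=[10, 34] hi=[43] -> (len(lo)=2, len(hi)=1, max(lo)=34)
Step 4: insert 26 -> lo=[10, 26] hi=[34, 43] -> (len(lo)=2, len(hi)=2, max(lo)=26)
Step 5: insert 38 -> lo=[10, 26, 34] hi=[38, 43] -> (len(lo)=3, len(hi)=2, max(lo)=34)
Step 6: insert 10 -> lo=[10, 10, 26] hi=[34, 38, 43] -> (len(lo)=3, len(hi)=3, max(lo)=26)
Step 7: insert 1 -> lo=[1, 10, 10, 26] hi=[34, 38, 43] -> (len(lo)=4, len(hi)=3, max(lo)=26)
Step 8: insert 13 -> lo=[1, 10, 10, 13] hi=[26, 34, 38, 43] -> (len(lo)=4, len(hi)=4, max(lo)=13)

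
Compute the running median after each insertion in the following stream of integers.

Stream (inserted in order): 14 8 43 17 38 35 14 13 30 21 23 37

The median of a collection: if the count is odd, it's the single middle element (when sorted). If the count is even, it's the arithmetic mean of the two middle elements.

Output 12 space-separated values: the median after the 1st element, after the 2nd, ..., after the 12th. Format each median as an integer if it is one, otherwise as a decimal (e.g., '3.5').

Step 1: insert 14 -> lo=[14] (size 1, max 14) hi=[] (size 0) -> median=14
Step 2: insert 8 -> lo=[8] (size 1, max 8) hi=[14] (size 1, min 14) -> median=11
Step 3: insert 43 -> lo=[8, 14] (size 2, max 14) hi=[43] (size 1, min 43) -> median=14
Step 4: insert 17 -> lo=[8, 14] (size 2, max 14) hi=[17, 43] (size 2, min 17) -> median=15.5
Step 5: insert 38 -> lo=[8, 14, 17] (size 3, max 17) hi=[38, 43] (size 2, min 38) -> median=17
Step 6: insert 35 -> lo=[8, 14, 17] (size 3, max 17) hi=[35, 38, 43] (size 3, min 35) -> median=26
Step 7: insert 14 -> lo=[8, 14, 14, 17] (size 4, max 17) hi=[35, 38, 43] (size 3, min 35) -> median=17
Step 8: insert 13 -> lo=[8, 13, 14, 14] (size 4, max 14) hi=[17, 35, 38, 43] (size 4, min 17) -> median=15.5
Step 9: insert 30 -> lo=[8, 13, 14, 14, 17] (size 5, max 17) hi=[30, 35, 38, 43] (size 4, min 30) -> median=17
Step 10: insert 21 -> lo=[8, 13, 14, 14, 17] (size 5, max 17) hi=[21, 30, 35, 38, 43] (size 5, min 21) -> median=19
Step 11: insert 23 -> lo=[8, 13, 14, 14, 17, 21] (size 6, max 21) hi=[23, 30, 35, 38, 43] (size 5, min 23) -> median=21
Step 12: insert 37 -> lo=[8, 13, 14, 14, 17, 21] (size 6, max 21) hi=[23, 30, 35, 37, 38, 43] (size 6, min 23) -> median=22

Answer: 14 11 14 15.5 17 26 17 15.5 17 19 21 22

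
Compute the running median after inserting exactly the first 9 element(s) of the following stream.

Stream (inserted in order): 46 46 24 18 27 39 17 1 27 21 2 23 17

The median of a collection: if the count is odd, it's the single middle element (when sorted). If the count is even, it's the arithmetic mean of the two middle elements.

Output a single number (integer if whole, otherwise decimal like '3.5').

Answer: 27

Derivation:
Step 1: insert 46 -> lo=[46] (size 1, max 46) hi=[] (size 0) -> median=46
Step 2: insert 46 -> lo=[46] (size 1, max 46) hi=[46] (size 1, min 46) -> median=46
Step 3: insert 24 -> lo=[24, 46] (size 2, max 46) hi=[46] (size 1, min 46) -> median=46
Step 4: insert 18 -> lo=[18, 24] (size 2, max 24) hi=[46, 46] (size 2, min 46) -> median=35
Step 5: insert 27 -> lo=[18, 24, 27] (size 3, max 27) hi=[46, 46] (size 2, min 46) -> median=27
Step 6: insert 39 -> lo=[18, 24, 27] (size 3, max 27) hi=[39, 46, 46] (size 3, min 39) -> median=33
Step 7: insert 17 -> lo=[17, 18, 24, 27] (size 4, max 27) hi=[39, 46, 46] (size 3, min 39) -> median=27
Step 8: insert 1 -> lo=[1, 17, 18, 24] (size 4, max 24) hi=[27, 39, 46, 46] (size 4, min 27) -> median=25.5
Step 9: insert 27 -> lo=[1, 17, 18, 24, 27] (size 5, max 27) hi=[27, 39, 46, 46] (size 4, min 27) -> median=27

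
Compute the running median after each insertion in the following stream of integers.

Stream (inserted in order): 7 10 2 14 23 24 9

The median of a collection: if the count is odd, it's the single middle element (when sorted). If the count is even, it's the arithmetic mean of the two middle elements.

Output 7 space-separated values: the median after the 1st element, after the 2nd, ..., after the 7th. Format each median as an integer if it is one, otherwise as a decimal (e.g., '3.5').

Step 1: insert 7 -> lo=[7] (size 1, max 7) hi=[] (size 0) -> median=7
Step 2: insert 10 -> lo=[7] (size 1, max 7) hi=[10] (size 1, min 10) -> median=8.5
Step 3: insert 2 -> lo=[2, 7] (size 2, max 7) hi=[10] (size 1, min 10) -> median=7
Step 4: insert 14 -> lo=[2, 7] (size 2, max 7) hi=[10, 14] (size 2, min 10) -> median=8.5
Step 5: insert 23 -> lo=[2, 7, 10] (size 3, max 10) hi=[14, 23] (size 2, min 14) -> median=10
Step 6: insert 24 -> lo=[2, 7, 10] (size 3, max 10) hi=[14, 23, 24] (size 3, min 14) -> median=12
Step 7: insert 9 -> lo=[2, 7, 9, 10] (size 4, max 10) hi=[14, 23, 24] (size 3, min 14) -> median=10

Answer: 7 8.5 7 8.5 10 12 10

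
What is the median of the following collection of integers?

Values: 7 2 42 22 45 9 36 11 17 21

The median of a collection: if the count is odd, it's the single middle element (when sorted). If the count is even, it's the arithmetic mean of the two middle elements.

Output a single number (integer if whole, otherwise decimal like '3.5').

Step 1: insert 7 -> lo=[7] (size 1, max 7) hi=[] (size 0) -> median=7
Step 2: insert 2 -> lo=[2] (size 1, max 2) hi=[7] (size 1, min 7) -> median=4.5
Step 3: insert 42 -> lo=[2, 7] (size 2, max 7) hi=[42] (size 1, min 42) -> median=7
Step 4: insert 22 -> lo=[2, 7] (size 2, max 7) hi=[22, 42] (size 2, min 22) -> median=14.5
Step 5: insert 45 -> lo=[2, 7, 22] (size 3, max 22) hi=[42, 45] (size 2, min 42) -> median=22
Step 6: insert 9 -> lo=[2, 7, 9] (size 3, max 9) hi=[22, 42, 45] (size 3, min 22) -> median=15.5
Step 7: insert 36 -> lo=[2, 7, 9, 22] (size 4, max 22) hi=[36, 42, 45] (size 3, min 36) -> median=22
Step 8: insert 11 -> lo=[2, 7, 9, 11] (size 4, max 11) hi=[22, 36, 42, 45] (size 4, min 22) -> median=16.5
Step 9: insert 17 -> lo=[2, 7, 9, 11, 17] (size 5, max 17) hi=[22, 36, 42, 45] (size 4, min 22) -> median=17
Step 10: insert 21 -> lo=[2, 7, 9, 11, 17] (size 5, max 17) hi=[21, 22, 36, 42, 45] (size 5, min 21) -> median=19

Answer: 19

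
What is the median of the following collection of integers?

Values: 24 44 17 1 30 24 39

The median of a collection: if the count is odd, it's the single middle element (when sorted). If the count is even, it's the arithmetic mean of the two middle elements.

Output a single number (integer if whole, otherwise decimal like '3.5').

Answer: 24

Derivation:
Step 1: insert 24 -> lo=[24] (size 1, max 24) hi=[] (size 0) -> median=24
Step 2: insert 44 -> lo=[24] (size 1, max 24) hi=[44] (size 1, min 44) -> median=34
Step 3: insert 17 -> lo=[17, 24] (size 2, max 24) hi=[44] (size 1, min 44) -> median=24
Step 4: insert 1 -> lo=[1, 17] (size 2, max 17) hi=[24, 44] (size 2, min 24) -> median=20.5
Step 5: insert 30 -> lo=[1, 17, 24] (size 3, max 24) hi=[30, 44] (size 2, min 30) -> median=24
Step 6: insert 24 -> lo=[1, 17, 24] (size 3, max 24) hi=[24, 30, 44] (size 3, min 24) -> median=24
Step 7: insert 39 -> lo=[1, 17, 24, 24] (size 4, max 24) hi=[30, 39, 44] (size 3, min 30) -> median=24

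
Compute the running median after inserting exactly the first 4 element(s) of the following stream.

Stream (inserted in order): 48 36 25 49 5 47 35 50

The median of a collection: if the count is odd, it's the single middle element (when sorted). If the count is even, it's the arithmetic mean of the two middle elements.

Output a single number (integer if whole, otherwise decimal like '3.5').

Answer: 42

Derivation:
Step 1: insert 48 -> lo=[48] (size 1, max 48) hi=[] (size 0) -> median=48
Step 2: insert 36 -> lo=[36] (size 1, max 36) hi=[48] (size 1, min 48) -> median=42
Step 3: insert 25 -> lo=[25, 36] (size 2, max 36) hi=[48] (size 1, min 48) -> median=36
Step 4: insert 49 -> lo=[25, 36] (size 2, max 36) hi=[48, 49] (size 2, min 48) -> median=42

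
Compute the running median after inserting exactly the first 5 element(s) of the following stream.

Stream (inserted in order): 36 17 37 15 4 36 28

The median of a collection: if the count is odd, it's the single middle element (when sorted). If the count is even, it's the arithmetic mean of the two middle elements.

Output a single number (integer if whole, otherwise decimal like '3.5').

Answer: 17

Derivation:
Step 1: insert 36 -> lo=[36] (size 1, max 36) hi=[] (size 0) -> median=36
Step 2: insert 17 -> lo=[17] (size 1, max 17) hi=[36] (size 1, min 36) -> median=26.5
Step 3: insert 37 -> lo=[17, 36] (size 2, max 36) hi=[37] (size 1, min 37) -> median=36
Step 4: insert 15 -> lo=[15, 17] (size 2, max 17) hi=[36, 37] (size 2, min 36) -> median=26.5
Step 5: insert 4 -> lo=[4, 15, 17] (size 3, max 17) hi=[36, 37] (size 2, min 36) -> median=17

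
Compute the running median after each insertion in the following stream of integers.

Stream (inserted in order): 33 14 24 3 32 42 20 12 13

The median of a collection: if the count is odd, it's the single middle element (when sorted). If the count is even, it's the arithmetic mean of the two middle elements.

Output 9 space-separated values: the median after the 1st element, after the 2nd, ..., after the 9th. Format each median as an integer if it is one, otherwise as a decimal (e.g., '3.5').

Step 1: insert 33 -> lo=[33] (size 1, max 33) hi=[] (size 0) -> median=33
Step 2: insert 14 -> lo=[14] (size 1, max 14) hi=[33] (size 1, min 33) -> median=23.5
Step 3: insert 24 -> lo=[14, 24] (size 2, max 24) hi=[33] (size 1, min 33) -> median=24
Step 4: insert 3 -> lo=[3, 14] (size 2, max 14) hi=[24, 33] (size 2, min 24) -> median=19
Step 5: insert 32 -> lo=[3, 14, 24] (size 3, max 24) hi=[32, 33] (size 2, min 32) -> median=24
Step 6: insert 42 -> lo=[3, 14, 24] (size 3, max 24) hi=[32, 33, 42] (size 3, min 32) -> median=28
Step 7: insert 20 -> lo=[3, 14, 20, 24] (size 4, max 24) hi=[32, 33, 42] (size 3, min 32) -> median=24
Step 8: insert 12 -> lo=[3, 12, 14, 20] (size 4, max 20) hi=[24, 32, 33, 42] (size 4, min 24) -> median=22
Step 9: insert 13 -> lo=[3, 12, 13, 14, 20] (size 5, max 20) hi=[24, 32, 33, 42] (size 4, min 24) -> median=20

Answer: 33 23.5 24 19 24 28 24 22 20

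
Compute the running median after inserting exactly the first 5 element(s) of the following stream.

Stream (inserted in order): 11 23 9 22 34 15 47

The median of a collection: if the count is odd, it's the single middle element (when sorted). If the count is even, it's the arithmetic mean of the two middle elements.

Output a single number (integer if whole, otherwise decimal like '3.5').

Step 1: insert 11 -> lo=[11] (size 1, max 11) hi=[] (size 0) -> median=11
Step 2: insert 23 -> lo=[11] (size 1, max 11) hi=[23] (size 1, min 23) -> median=17
Step 3: insert 9 -> lo=[9, 11] (size 2, max 11) hi=[23] (size 1, min 23) -> median=11
Step 4: insert 22 -> lo=[9, 11] (size 2, max 11) hi=[22, 23] (size 2, min 22) -> median=16.5
Step 5: insert 34 -> lo=[9, 11, 22] (size 3, max 22) hi=[23, 34] (size 2, min 23) -> median=22

Answer: 22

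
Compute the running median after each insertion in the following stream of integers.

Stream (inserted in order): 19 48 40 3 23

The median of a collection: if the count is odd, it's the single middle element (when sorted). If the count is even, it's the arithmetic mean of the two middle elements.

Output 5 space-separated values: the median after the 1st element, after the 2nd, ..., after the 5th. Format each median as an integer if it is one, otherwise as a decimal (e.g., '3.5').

Step 1: insert 19 -> lo=[19] (size 1, max 19) hi=[] (size 0) -> median=19
Step 2: insert 48 -> lo=[19] (size 1, max 19) hi=[48] (size 1, min 48) -> median=33.5
Step 3: insert 40 -> lo=[19, 40] (size 2, max 40) hi=[48] (size 1, min 48) -> median=40
Step 4: insert 3 -> lo=[3, 19] (size 2, max 19) hi=[40, 48] (size 2, min 40) -> median=29.5
Step 5: insert 23 -> lo=[3, 19, 23] (size 3, max 23) hi=[40, 48] (size 2, min 40) -> median=23

Answer: 19 33.5 40 29.5 23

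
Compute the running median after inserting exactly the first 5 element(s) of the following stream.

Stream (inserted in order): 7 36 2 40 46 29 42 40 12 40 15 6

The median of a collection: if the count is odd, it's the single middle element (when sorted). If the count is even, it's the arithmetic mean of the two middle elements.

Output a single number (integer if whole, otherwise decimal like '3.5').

Answer: 36

Derivation:
Step 1: insert 7 -> lo=[7] (size 1, max 7) hi=[] (size 0) -> median=7
Step 2: insert 36 -> lo=[7] (size 1, max 7) hi=[36] (size 1, min 36) -> median=21.5
Step 3: insert 2 -> lo=[2, 7] (size 2, max 7) hi=[36] (size 1, min 36) -> median=7
Step 4: insert 40 -> lo=[2, 7] (size 2, max 7) hi=[36, 40] (size 2, min 36) -> median=21.5
Step 5: insert 46 -> lo=[2, 7, 36] (size 3, max 36) hi=[40, 46] (size 2, min 40) -> median=36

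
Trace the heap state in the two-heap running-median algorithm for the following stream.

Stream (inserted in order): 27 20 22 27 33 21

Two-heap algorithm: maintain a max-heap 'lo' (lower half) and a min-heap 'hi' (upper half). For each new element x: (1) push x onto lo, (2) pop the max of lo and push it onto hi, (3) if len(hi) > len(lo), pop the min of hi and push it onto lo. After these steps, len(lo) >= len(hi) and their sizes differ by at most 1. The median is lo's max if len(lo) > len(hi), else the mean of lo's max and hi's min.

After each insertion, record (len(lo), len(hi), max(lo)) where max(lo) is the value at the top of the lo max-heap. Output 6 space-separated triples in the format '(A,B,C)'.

Answer: (1,0,27) (1,1,20) (2,1,22) (2,2,22) (3,2,27) (3,3,22)

Derivation:
Step 1: insert 27 -> lo=[27] hi=[] -> (len(lo)=1, len(hi)=0, max(lo)=27)
Step 2: insert 20 -> lo=[20] hi=[27] -> (len(lo)=1, len(hi)=1, max(lo)=20)
Step 3: insert 22 -> lo=[20, 22] hi=[27] -> (len(lo)=2, len(hi)=1, max(lo)=22)
Step 4: insert 27 -> lo=[20, 22] hi=[27, 27] -> (len(lo)=2, len(hi)=2, max(lo)=22)
Step 5: insert 33 -> lo=[20, 22, 27] hi=[27, 33] -> (len(lo)=3, len(hi)=2, max(lo)=27)
Step 6: insert 21 -> lo=[20, 21, 22] hi=[27, 27, 33] -> (len(lo)=3, len(hi)=3, max(lo)=22)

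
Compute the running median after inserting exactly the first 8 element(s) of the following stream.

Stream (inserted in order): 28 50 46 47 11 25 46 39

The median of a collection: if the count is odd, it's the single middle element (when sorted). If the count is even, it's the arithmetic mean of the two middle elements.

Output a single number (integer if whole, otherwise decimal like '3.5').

Answer: 42.5

Derivation:
Step 1: insert 28 -> lo=[28] (size 1, max 28) hi=[] (size 0) -> median=28
Step 2: insert 50 -> lo=[28] (size 1, max 28) hi=[50] (size 1, min 50) -> median=39
Step 3: insert 46 -> lo=[28, 46] (size 2, max 46) hi=[50] (size 1, min 50) -> median=46
Step 4: insert 47 -> lo=[28, 46] (size 2, max 46) hi=[47, 50] (size 2, min 47) -> median=46.5
Step 5: insert 11 -> lo=[11, 28, 46] (size 3, max 46) hi=[47, 50] (size 2, min 47) -> median=46
Step 6: insert 25 -> lo=[11, 25, 28] (size 3, max 28) hi=[46, 47, 50] (size 3, min 46) -> median=37
Step 7: insert 46 -> lo=[11, 25, 28, 46] (size 4, max 46) hi=[46, 47, 50] (size 3, min 46) -> median=46
Step 8: insert 39 -> lo=[11, 25, 28, 39] (size 4, max 39) hi=[46, 46, 47, 50] (size 4, min 46) -> median=42.5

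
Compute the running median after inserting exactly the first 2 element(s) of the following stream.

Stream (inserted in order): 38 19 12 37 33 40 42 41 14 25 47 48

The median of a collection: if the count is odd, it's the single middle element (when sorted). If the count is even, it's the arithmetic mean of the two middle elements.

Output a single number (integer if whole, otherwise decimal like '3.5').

Step 1: insert 38 -> lo=[38] (size 1, max 38) hi=[] (size 0) -> median=38
Step 2: insert 19 -> lo=[19] (size 1, max 19) hi=[38] (size 1, min 38) -> median=28.5

Answer: 28.5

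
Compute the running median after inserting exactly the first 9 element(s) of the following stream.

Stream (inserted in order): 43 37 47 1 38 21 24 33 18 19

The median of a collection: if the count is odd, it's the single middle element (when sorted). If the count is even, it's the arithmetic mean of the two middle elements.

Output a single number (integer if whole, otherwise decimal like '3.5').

Answer: 33

Derivation:
Step 1: insert 43 -> lo=[43] (size 1, max 43) hi=[] (size 0) -> median=43
Step 2: insert 37 -> lo=[37] (size 1, max 37) hi=[43] (size 1, min 43) -> median=40
Step 3: insert 47 -> lo=[37, 43] (size 2, max 43) hi=[47] (size 1, min 47) -> median=43
Step 4: insert 1 -> lo=[1, 37] (size 2, max 37) hi=[43, 47] (size 2, min 43) -> median=40
Step 5: insert 38 -> lo=[1, 37, 38] (size 3, max 38) hi=[43, 47] (size 2, min 43) -> median=38
Step 6: insert 21 -> lo=[1, 21, 37] (size 3, max 37) hi=[38, 43, 47] (size 3, min 38) -> median=37.5
Step 7: insert 24 -> lo=[1, 21, 24, 37] (size 4, max 37) hi=[38, 43, 47] (size 3, min 38) -> median=37
Step 8: insert 33 -> lo=[1, 21, 24, 33] (size 4, max 33) hi=[37, 38, 43, 47] (size 4, min 37) -> median=35
Step 9: insert 18 -> lo=[1, 18, 21, 24, 33] (size 5, max 33) hi=[37, 38, 43, 47] (size 4, min 37) -> median=33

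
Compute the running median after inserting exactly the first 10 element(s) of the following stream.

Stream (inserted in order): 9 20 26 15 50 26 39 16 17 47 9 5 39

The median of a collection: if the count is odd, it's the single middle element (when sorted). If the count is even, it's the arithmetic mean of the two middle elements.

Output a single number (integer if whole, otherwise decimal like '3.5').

Answer: 23

Derivation:
Step 1: insert 9 -> lo=[9] (size 1, max 9) hi=[] (size 0) -> median=9
Step 2: insert 20 -> lo=[9] (size 1, max 9) hi=[20] (size 1, min 20) -> median=14.5
Step 3: insert 26 -> lo=[9, 20] (size 2, max 20) hi=[26] (size 1, min 26) -> median=20
Step 4: insert 15 -> lo=[9, 15] (size 2, max 15) hi=[20, 26] (size 2, min 20) -> median=17.5
Step 5: insert 50 -> lo=[9, 15, 20] (size 3, max 20) hi=[26, 50] (size 2, min 26) -> median=20
Step 6: insert 26 -> lo=[9, 15, 20] (size 3, max 20) hi=[26, 26, 50] (size 3, min 26) -> median=23
Step 7: insert 39 -> lo=[9, 15, 20, 26] (size 4, max 26) hi=[26, 39, 50] (size 3, min 26) -> median=26
Step 8: insert 16 -> lo=[9, 15, 16, 20] (size 4, max 20) hi=[26, 26, 39, 50] (size 4, min 26) -> median=23
Step 9: insert 17 -> lo=[9, 15, 16, 17, 20] (size 5, max 20) hi=[26, 26, 39, 50] (size 4, min 26) -> median=20
Step 10: insert 47 -> lo=[9, 15, 16, 17, 20] (size 5, max 20) hi=[26, 26, 39, 47, 50] (size 5, min 26) -> median=23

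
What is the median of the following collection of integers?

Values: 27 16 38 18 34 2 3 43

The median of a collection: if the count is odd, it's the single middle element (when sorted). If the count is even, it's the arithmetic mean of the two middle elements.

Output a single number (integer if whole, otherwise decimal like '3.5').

Step 1: insert 27 -> lo=[27] (size 1, max 27) hi=[] (size 0) -> median=27
Step 2: insert 16 -> lo=[16] (size 1, max 16) hi=[27] (size 1, min 27) -> median=21.5
Step 3: insert 38 -> lo=[16, 27] (size 2, max 27) hi=[38] (size 1, min 38) -> median=27
Step 4: insert 18 -> lo=[16, 18] (size 2, max 18) hi=[27, 38] (size 2, min 27) -> median=22.5
Step 5: insert 34 -> lo=[16, 18, 27] (size 3, max 27) hi=[34, 38] (size 2, min 34) -> median=27
Step 6: insert 2 -> lo=[2, 16, 18] (size 3, max 18) hi=[27, 34, 38] (size 3, min 27) -> median=22.5
Step 7: insert 3 -> lo=[2, 3, 16, 18] (size 4, max 18) hi=[27, 34, 38] (size 3, min 27) -> median=18
Step 8: insert 43 -> lo=[2, 3, 16, 18] (size 4, max 18) hi=[27, 34, 38, 43] (size 4, min 27) -> median=22.5

Answer: 22.5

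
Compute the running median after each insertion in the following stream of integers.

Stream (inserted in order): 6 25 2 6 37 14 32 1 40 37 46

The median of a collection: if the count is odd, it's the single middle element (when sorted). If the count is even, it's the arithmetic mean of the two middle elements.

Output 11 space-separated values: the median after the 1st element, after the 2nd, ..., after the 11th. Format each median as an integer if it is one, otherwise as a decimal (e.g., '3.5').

Step 1: insert 6 -> lo=[6] (size 1, max 6) hi=[] (size 0) -> median=6
Step 2: insert 25 -> lo=[6] (size 1, max 6) hi=[25] (size 1, min 25) -> median=15.5
Step 3: insert 2 -> lo=[2, 6] (size 2, max 6) hi=[25] (size 1, min 25) -> median=6
Step 4: insert 6 -> lo=[2, 6] (size 2, max 6) hi=[6, 25] (size 2, min 6) -> median=6
Step 5: insert 37 -> lo=[2, 6, 6] (size 3, max 6) hi=[25, 37] (size 2, min 25) -> median=6
Step 6: insert 14 -> lo=[2, 6, 6] (size 3, max 6) hi=[14, 25, 37] (size 3, min 14) -> median=10
Step 7: insert 32 -> lo=[2, 6, 6, 14] (size 4, max 14) hi=[25, 32, 37] (size 3, min 25) -> median=14
Step 8: insert 1 -> lo=[1, 2, 6, 6] (size 4, max 6) hi=[14, 25, 32, 37] (size 4, min 14) -> median=10
Step 9: insert 40 -> lo=[1, 2, 6, 6, 14] (size 5, max 14) hi=[25, 32, 37, 40] (size 4, min 25) -> median=14
Step 10: insert 37 -> lo=[1, 2, 6, 6, 14] (size 5, max 14) hi=[25, 32, 37, 37, 40] (size 5, min 25) -> median=19.5
Step 11: insert 46 -> lo=[1, 2, 6, 6, 14, 25] (size 6, max 25) hi=[32, 37, 37, 40, 46] (size 5, min 32) -> median=25

Answer: 6 15.5 6 6 6 10 14 10 14 19.5 25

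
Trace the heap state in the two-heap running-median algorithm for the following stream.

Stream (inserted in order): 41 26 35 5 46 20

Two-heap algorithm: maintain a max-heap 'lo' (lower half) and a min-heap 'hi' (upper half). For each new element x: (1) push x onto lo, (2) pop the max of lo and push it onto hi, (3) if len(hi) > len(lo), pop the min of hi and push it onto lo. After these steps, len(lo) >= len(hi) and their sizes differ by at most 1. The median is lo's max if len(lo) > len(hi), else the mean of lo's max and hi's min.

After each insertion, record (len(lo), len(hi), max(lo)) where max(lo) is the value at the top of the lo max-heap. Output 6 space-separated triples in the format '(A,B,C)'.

Step 1: insert 41 -> lo=[41] hi=[] -> (len(lo)=1, len(hi)=0, max(lo)=41)
Step 2: insert 26 -> lo=[26] hi=[41] -> (len(lo)=1, len(hi)=1, max(lo)=26)
Step 3: insert 35 -> lo=[26, 35] hi=[41] -> (len(lo)=2, len(hi)=1, max(lo)=35)
Step 4: insert 5 -> lo=[5, 26] hi=[35, 41] -> (len(lo)=2, len(hi)=2, max(lo)=26)
Step 5: insert 46 -> lo=[5, 26, 35] hi=[41, 46] -> (len(lo)=3, len(hi)=2, max(lo)=35)
Step 6: insert 20 -> lo=[5, 20, 26] hi=[35, 41, 46] -> (len(lo)=3, len(hi)=3, max(lo)=26)

Answer: (1,0,41) (1,1,26) (2,1,35) (2,2,26) (3,2,35) (3,3,26)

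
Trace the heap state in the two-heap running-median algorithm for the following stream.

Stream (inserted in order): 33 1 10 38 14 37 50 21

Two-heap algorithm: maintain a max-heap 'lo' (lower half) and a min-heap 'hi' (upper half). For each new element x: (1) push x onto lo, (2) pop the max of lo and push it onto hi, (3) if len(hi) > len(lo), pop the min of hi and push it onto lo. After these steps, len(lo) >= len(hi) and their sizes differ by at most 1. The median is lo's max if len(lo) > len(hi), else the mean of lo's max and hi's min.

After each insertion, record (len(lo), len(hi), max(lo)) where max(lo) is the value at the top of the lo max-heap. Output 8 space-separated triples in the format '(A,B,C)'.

Answer: (1,0,33) (1,1,1) (2,1,10) (2,2,10) (3,2,14) (3,3,14) (4,3,33) (4,4,21)

Derivation:
Step 1: insert 33 -> lo=[33] hi=[] -> (len(lo)=1, len(hi)=0, max(lo)=33)
Step 2: insert 1 -> lo=[1] hi=[33] -> (len(lo)=1, len(hi)=1, max(lo)=1)
Step 3: insert 10 -> lo=[1, 10] hi=[33] -> (len(lo)=2, len(hi)=1, max(lo)=10)
Step 4: insert 38 -> lo=[1, 10] hi=[33, 38] -> (len(lo)=2, len(hi)=2, max(lo)=10)
Step 5: insert 14 -> lo=[1, 10, 14] hi=[33, 38] -> (len(lo)=3, len(hi)=2, max(lo)=14)
Step 6: insert 37 -> lo=[1, 10, 14] hi=[33, 37, 38] -> (len(lo)=3, len(hi)=3, max(lo)=14)
Step 7: insert 50 -> lo=[1, 10, 14, 33] hi=[37, 38, 50] -> (len(lo)=4, len(hi)=3, max(lo)=33)
Step 8: insert 21 -> lo=[1, 10, 14, 21] hi=[33, 37, 38, 50] -> (len(lo)=4, len(hi)=4, max(lo)=21)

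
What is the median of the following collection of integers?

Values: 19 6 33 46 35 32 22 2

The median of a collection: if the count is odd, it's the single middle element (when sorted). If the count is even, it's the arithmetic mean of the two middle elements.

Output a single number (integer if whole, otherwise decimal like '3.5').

Step 1: insert 19 -> lo=[19] (size 1, max 19) hi=[] (size 0) -> median=19
Step 2: insert 6 -> lo=[6] (size 1, max 6) hi=[19] (size 1, min 19) -> median=12.5
Step 3: insert 33 -> lo=[6, 19] (size 2, max 19) hi=[33] (size 1, min 33) -> median=19
Step 4: insert 46 -> lo=[6, 19] (size 2, max 19) hi=[33, 46] (size 2, min 33) -> median=26
Step 5: insert 35 -> lo=[6, 19, 33] (size 3, max 33) hi=[35, 46] (size 2, min 35) -> median=33
Step 6: insert 32 -> lo=[6, 19, 32] (size 3, max 32) hi=[33, 35, 46] (size 3, min 33) -> median=32.5
Step 7: insert 22 -> lo=[6, 19, 22, 32] (size 4, max 32) hi=[33, 35, 46] (size 3, min 33) -> median=32
Step 8: insert 2 -> lo=[2, 6, 19, 22] (size 4, max 22) hi=[32, 33, 35, 46] (size 4, min 32) -> median=27

Answer: 27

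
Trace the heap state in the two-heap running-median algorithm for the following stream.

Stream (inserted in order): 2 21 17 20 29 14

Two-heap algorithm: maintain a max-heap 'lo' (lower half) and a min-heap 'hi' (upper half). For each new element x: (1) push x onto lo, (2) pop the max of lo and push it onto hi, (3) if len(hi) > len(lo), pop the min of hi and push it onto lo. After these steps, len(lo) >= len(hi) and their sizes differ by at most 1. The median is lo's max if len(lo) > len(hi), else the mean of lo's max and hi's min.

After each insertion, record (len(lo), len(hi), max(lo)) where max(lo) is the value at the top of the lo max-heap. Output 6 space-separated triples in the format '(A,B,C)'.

Step 1: insert 2 -> lo=[2] hi=[] -> (len(lo)=1, len(hi)=0, max(lo)=2)
Step 2: insert 21 -> lo=[2] hi=[21] -> (len(lo)=1, len(hi)=1, max(lo)=2)
Step 3: insert 17 -> lo=[2, 17] hi=[21] -> (len(lo)=2, len(hi)=1, max(lo)=17)
Step 4: insert 20 -> lo=[2, 17] hi=[20, 21] -> (len(lo)=2, len(hi)=2, max(lo)=17)
Step 5: insert 29 -> lo=[2, 17, 20] hi=[21, 29] -> (len(lo)=3, len(hi)=2, max(lo)=20)
Step 6: insert 14 -> lo=[2, 14, 17] hi=[20, 21, 29] -> (len(lo)=3, len(hi)=3, max(lo)=17)

Answer: (1,0,2) (1,1,2) (2,1,17) (2,2,17) (3,2,20) (3,3,17)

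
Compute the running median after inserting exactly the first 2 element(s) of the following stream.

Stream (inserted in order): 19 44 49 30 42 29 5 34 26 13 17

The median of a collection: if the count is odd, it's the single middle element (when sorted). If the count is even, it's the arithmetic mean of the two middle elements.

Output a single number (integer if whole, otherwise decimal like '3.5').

Step 1: insert 19 -> lo=[19] (size 1, max 19) hi=[] (size 0) -> median=19
Step 2: insert 44 -> lo=[19] (size 1, max 19) hi=[44] (size 1, min 44) -> median=31.5

Answer: 31.5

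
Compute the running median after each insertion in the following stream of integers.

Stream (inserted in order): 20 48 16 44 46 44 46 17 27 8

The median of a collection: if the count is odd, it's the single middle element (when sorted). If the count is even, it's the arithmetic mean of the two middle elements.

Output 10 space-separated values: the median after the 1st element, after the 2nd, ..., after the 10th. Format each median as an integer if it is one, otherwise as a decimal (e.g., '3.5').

Step 1: insert 20 -> lo=[20] (size 1, max 20) hi=[] (size 0) -> median=20
Step 2: insert 48 -> lo=[20] (size 1, max 20) hi=[48] (size 1, min 48) -> median=34
Step 3: insert 16 -> lo=[16, 20] (size 2, max 20) hi=[48] (size 1, min 48) -> median=20
Step 4: insert 44 -> lo=[16, 20] (size 2, max 20) hi=[44, 48] (size 2, min 44) -> median=32
Step 5: insert 46 -> lo=[16, 20, 44] (size 3, max 44) hi=[46, 48] (size 2, min 46) -> median=44
Step 6: insert 44 -> lo=[16, 20, 44] (size 3, max 44) hi=[44, 46, 48] (size 3, min 44) -> median=44
Step 7: insert 46 -> lo=[16, 20, 44, 44] (size 4, max 44) hi=[46, 46, 48] (size 3, min 46) -> median=44
Step 8: insert 17 -> lo=[16, 17, 20, 44] (size 4, max 44) hi=[44, 46, 46, 48] (size 4, min 44) -> median=44
Step 9: insert 27 -> lo=[16, 17, 20, 27, 44] (size 5, max 44) hi=[44, 46, 46, 48] (size 4, min 44) -> median=44
Step 10: insert 8 -> lo=[8, 16, 17, 20, 27] (size 5, max 27) hi=[44, 44, 46, 46, 48] (size 5, min 44) -> median=35.5

Answer: 20 34 20 32 44 44 44 44 44 35.5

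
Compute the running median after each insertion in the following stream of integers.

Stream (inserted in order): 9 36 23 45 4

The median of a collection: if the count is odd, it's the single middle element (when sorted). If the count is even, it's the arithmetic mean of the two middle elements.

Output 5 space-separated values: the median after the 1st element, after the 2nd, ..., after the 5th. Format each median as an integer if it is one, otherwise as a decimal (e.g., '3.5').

Answer: 9 22.5 23 29.5 23

Derivation:
Step 1: insert 9 -> lo=[9] (size 1, max 9) hi=[] (size 0) -> median=9
Step 2: insert 36 -> lo=[9] (size 1, max 9) hi=[36] (size 1, min 36) -> median=22.5
Step 3: insert 23 -> lo=[9, 23] (size 2, max 23) hi=[36] (size 1, min 36) -> median=23
Step 4: insert 45 -> lo=[9, 23] (size 2, max 23) hi=[36, 45] (size 2, min 36) -> median=29.5
Step 5: insert 4 -> lo=[4, 9, 23] (size 3, max 23) hi=[36, 45] (size 2, min 36) -> median=23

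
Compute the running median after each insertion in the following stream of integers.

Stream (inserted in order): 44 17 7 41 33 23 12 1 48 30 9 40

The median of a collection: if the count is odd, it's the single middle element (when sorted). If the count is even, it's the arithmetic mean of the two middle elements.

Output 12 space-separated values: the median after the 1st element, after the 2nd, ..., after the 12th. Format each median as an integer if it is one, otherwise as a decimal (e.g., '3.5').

Step 1: insert 44 -> lo=[44] (size 1, max 44) hi=[] (size 0) -> median=44
Step 2: insert 17 -> lo=[17] (size 1, max 17) hi=[44] (size 1, min 44) -> median=30.5
Step 3: insert 7 -> lo=[7, 17] (size 2, max 17) hi=[44] (size 1, min 44) -> median=17
Step 4: insert 41 -> lo=[7, 17] (size 2, max 17) hi=[41, 44] (size 2, min 41) -> median=29
Step 5: insert 33 -> lo=[7, 17, 33] (size 3, max 33) hi=[41, 44] (size 2, min 41) -> median=33
Step 6: insert 23 -> lo=[7, 17, 23] (size 3, max 23) hi=[33, 41, 44] (size 3, min 33) -> median=28
Step 7: insert 12 -> lo=[7, 12, 17, 23] (size 4, max 23) hi=[33, 41, 44] (size 3, min 33) -> median=23
Step 8: insert 1 -> lo=[1, 7, 12, 17] (size 4, max 17) hi=[23, 33, 41, 44] (size 4, min 23) -> median=20
Step 9: insert 48 -> lo=[1, 7, 12, 17, 23] (size 5, max 23) hi=[33, 41, 44, 48] (size 4, min 33) -> median=23
Step 10: insert 30 -> lo=[1, 7, 12, 17, 23] (size 5, max 23) hi=[30, 33, 41, 44, 48] (size 5, min 30) -> median=26.5
Step 11: insert 9 -> lo=[1, 7, 9, 12, 17, 23] (size 6, max 23) hi=[30, 33, 41, 44, 48] (size 5, min 30) -> median=23
Step 12: insert 40 -> lo=[1, 7, 9, 12, 17, 23] (size 6, max 23) hi=[30, 33, 40, 41, 44, 48] (size 6, min 30) -> median=26.5

Answer: 44 30.5 17 29 33 28 23 20 23 26.5 23 26.5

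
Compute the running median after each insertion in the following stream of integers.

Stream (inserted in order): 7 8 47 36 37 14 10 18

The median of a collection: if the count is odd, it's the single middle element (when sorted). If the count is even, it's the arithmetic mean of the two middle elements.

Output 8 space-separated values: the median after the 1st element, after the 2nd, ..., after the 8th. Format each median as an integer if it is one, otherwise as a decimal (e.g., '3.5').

Step 1: insert 7 -> lo=[7] (size 1, max 7) hi=[] (size 0) -> median=7
Step 2: insert 8 -> lo=[7] (size 1, max 7) hi=[8] (size 1, min 8) -> median=7.5
Step 3: insert 47 -> lo=[7, 8] (size 2, max 8) hi=[47] (size 1, min 47) -> median=8
Step 4: insert 36 -> lo=[7, 8] (size 2, max 8) hi=[36, 47] (size 2, min 36) -> median=22
Step 5: insert 37 -> lo=[7, 8, 36] (size 3, max 36) hi=[37, 47] (size 2, min 37) -> median=36
Step 6: insert 14 -> lo=[7, 8, 14] (size 3, max 14) hi=[36, 37, 47] (size 3, min 36) -> median=25
Step 7: insert 10 -> lo=[7, 8, 10, 14] (size 4, max 14) hi=[36, 37, 47] (size 3, min 36) -> median=14
Step 8: insert 18 -> lo=[7, 8, 10, 14] (size 4, max 14) hi=[18, 36, 37, 47] (size 4, min 18) -> median=16

Answer: 7 7.5 8 22 36 25 14 16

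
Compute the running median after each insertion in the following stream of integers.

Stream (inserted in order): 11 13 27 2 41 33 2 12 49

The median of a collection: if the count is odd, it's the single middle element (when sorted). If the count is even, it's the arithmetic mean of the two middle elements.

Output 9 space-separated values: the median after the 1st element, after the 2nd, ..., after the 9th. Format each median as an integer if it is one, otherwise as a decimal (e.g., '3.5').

Step 1: insert 11 -> lo=[11] (size 1, max 11) hi=[] (size 0) -> median=11
Step 2: insert 13 -> lo=[11] (size 1, max 11) hi=[13] (size 1, min 13) -> median=12
Step 3: insert 27 -> lo=[11, 13] (size 2, max 13) hi=[27] (size 1, min 27) -> median=13
Step 4: insert 2 -> lo=[2, 11] (size 2, max 11) hi=[13, 27] (size 2, min 13) -> median=12
Step 5: insert 41 -> lo=[2, 11, 13] (size 3, max 13) hi=[27, 41] (size 2, min 27) -> median=13
Step 6: insert 33 -> lo=[2, 11, 13] (size 3, max 13) hi=[27, 33, 41] (size 3, min 27) -> median=20
Step 7: insert 2 -> lo=[2, 2, 11, 13] (size 4, max 13) hi=[27, 33, 41] (size 3, min 27) -> median=13
Step 8: insert 12 -> lo=[2, 2, 11, 12] (size 4, max 12) hi=[13, 27, 33, 41] (size 4, min 13) -> median=12.5
Step 9: insert 49 -> lo=[2, 2, 11, 12, 13] (size 5, max 13) hi=[27, 33, 41, 49] (size 4, min 27) -> median=13

Answer: 11 12 13 12 13 20 13 12.5 13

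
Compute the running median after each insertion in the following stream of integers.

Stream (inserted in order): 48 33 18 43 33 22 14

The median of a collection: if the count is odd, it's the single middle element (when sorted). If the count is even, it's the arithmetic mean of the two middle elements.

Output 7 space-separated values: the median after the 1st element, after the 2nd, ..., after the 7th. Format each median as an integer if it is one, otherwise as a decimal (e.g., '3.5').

Answer: 48 40.5 33 38 33 33 33

Derivation:
Step 1: insert 48 -> lo=[48] (size 1, max 48) hi=[] (size 0) -> median=48
Step 2: insert 33 -> lo=[33] (size 1, max 33) hi=[48] (size 1, min 48) -> median=40.5
Step 3: insert 18 -> lo=[18, 33] (size 2, max 33) hi=[48] (size 1, min 48) -> median=33
Step 4: insert 43 -> lo=[18, 33] (size 2, max 33) hi=[43, 48] (size 2, min 43) -> median=38
Step 5: insert 33 -> lo=[18, 33, 33] (size 3, max 33) hi=[43, 48] (size 2, min 43) -> median=33
Step 6: insert 22 -> lo=[18, 22, 33] (size 3, max 33) hi=[33, 43, 48] (size 3, min 33) -> median=33
Step 7: insert 14 -> lo=[14, 18, 22, 33] (size 4, max 33) hi=[33, 43, 48] (size 3, min 33) -> median=33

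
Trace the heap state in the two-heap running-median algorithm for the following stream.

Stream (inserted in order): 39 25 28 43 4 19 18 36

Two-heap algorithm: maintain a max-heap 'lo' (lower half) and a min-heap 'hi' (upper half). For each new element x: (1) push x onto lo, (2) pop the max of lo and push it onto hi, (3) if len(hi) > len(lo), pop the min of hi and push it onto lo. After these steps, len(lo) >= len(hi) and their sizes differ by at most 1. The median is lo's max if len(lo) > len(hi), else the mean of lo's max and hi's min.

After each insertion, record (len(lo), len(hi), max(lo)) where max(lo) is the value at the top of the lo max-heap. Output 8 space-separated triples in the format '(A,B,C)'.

Step 1: insert 39 -> lo=[39] hi=[] -> (len(lo)=1, len(hi)=0, max(lo)=39)
Step 2: insert 25 -> lo=[25] hi=[39] -> (len(lo)=1, len(hi)=1, max(lo)=25)
Step 3: insert 28 -> lo=[25, 28] hi=[39] -> (len(lo)=2, len(hi)=1, max(lo)=28)
Step 4: insert 43 -> lo=[25, 28] hi=[39, 43] -> (len(lo)=2, len(hi)=2, max(lo)=28)
Step 5: insert 4 -> lo=[4, 25, 28] hi=[39, 43] -> (len(lo)=3, len(hi)=2, max(lo)=28)
Step 6: insert 19 -> lo=[4, 19, 25] hi=[28, 39, 43] -> (len(lo)=3, len(hi)=3, max(lo)=25)
Step 7: insert 18 -> lo=[4, 18, 19, 25] hi=[28, 39, 43] -> (len(lo)=4, len(hi)=3, max(lo)=25)
Step 8: insert 36 -> lo=[4, 18, 19, 25] hi=[28, 36, 39, 43] -> (len(lo)=4, len(hi)=4, max(lo)=25)

Answer: (1,0,39) (1,1,25) (2,1,28) (2,2,28) (3,2,28) (3,3,25) (4,3,25) (4,4,25)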